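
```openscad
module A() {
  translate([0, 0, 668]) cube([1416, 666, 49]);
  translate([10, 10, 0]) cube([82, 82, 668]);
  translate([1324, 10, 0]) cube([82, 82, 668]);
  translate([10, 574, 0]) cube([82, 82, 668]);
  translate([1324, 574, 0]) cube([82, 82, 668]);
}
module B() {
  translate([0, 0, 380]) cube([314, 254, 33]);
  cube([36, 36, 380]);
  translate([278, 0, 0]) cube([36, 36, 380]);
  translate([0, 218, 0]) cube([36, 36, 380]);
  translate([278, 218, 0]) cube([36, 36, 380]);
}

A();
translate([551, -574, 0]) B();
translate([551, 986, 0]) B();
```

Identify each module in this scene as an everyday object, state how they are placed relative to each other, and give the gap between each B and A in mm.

A is a table. B is a stool. Two stools sit around the table at the −y, +y sides. The gap between each stool and the table is 320 mm.

Each stool's nearest face is 320 mm from the table's bounding box.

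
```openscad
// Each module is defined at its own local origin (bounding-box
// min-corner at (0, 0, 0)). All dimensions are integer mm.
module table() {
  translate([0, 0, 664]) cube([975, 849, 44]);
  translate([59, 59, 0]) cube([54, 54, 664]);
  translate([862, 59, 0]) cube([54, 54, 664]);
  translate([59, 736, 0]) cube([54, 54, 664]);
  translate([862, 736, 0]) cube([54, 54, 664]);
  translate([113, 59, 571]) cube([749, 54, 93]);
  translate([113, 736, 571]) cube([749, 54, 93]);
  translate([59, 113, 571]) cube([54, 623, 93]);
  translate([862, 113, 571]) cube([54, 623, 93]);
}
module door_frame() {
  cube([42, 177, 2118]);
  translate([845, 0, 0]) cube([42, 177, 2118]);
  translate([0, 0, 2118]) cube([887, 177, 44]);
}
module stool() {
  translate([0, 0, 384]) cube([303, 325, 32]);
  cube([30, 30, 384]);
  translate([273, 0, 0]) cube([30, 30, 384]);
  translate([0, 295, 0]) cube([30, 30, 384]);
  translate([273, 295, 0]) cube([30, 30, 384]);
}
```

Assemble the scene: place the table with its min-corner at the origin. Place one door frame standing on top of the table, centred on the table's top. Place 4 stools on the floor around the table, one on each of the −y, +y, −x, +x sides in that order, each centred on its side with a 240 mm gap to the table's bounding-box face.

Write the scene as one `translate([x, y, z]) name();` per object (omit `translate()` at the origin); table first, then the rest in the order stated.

table();
translate([44, 336, 708]) door_frame();
translate([336, -565, 0]) stool();
translate([336, 1089, 0]) stool();
translate([-543, 262, 0]) stool();
translate([1215, 262, 0]) stool();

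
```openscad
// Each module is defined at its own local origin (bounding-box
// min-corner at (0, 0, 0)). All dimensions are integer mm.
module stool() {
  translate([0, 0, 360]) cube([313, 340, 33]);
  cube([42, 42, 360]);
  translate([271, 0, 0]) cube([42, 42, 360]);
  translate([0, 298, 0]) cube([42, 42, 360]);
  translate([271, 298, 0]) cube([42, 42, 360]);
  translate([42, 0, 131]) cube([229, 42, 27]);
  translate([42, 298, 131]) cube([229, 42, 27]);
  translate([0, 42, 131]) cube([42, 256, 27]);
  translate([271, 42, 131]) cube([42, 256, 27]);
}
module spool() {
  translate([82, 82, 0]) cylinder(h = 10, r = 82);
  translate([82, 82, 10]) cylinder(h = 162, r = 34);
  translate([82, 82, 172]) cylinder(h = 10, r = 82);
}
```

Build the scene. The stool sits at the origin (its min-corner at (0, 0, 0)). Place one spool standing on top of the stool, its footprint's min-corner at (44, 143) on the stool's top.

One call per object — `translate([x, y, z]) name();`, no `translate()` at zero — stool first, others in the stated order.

stool();
translate([44, 143, 393]) spool();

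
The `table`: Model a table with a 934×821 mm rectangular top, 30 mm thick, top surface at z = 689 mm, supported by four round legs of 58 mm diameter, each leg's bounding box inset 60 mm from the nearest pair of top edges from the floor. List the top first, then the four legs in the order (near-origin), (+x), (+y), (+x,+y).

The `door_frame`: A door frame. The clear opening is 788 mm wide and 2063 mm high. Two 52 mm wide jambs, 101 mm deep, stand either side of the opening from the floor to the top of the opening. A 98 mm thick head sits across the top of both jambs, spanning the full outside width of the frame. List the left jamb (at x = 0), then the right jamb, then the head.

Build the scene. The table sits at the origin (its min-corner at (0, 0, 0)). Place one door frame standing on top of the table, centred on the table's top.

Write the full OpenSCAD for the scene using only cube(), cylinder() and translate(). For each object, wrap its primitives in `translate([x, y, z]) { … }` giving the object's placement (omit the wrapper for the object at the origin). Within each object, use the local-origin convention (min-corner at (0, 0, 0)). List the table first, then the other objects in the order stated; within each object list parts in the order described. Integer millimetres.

translate([0, 0, 659]) cube([934, 821, 30]);
translate([89, 89, 0]) cylinder(h = 659, r = 29);
translate([845, 89, 0]) cylinder(h = 659, r = 29);
translate([89, 732, 0]) cylinder(h = 659, r = 29);
translate([845, 732, 0]) cylinder(h = 659, r = 29);
translate([21, 360, 689]) {
  cube([52, 101, 2063]);
  translate([840, 0, 0]) cube([52, 101, 2063]);
  translate([0, 0, 2063]) cube([892, 101, 98]);
}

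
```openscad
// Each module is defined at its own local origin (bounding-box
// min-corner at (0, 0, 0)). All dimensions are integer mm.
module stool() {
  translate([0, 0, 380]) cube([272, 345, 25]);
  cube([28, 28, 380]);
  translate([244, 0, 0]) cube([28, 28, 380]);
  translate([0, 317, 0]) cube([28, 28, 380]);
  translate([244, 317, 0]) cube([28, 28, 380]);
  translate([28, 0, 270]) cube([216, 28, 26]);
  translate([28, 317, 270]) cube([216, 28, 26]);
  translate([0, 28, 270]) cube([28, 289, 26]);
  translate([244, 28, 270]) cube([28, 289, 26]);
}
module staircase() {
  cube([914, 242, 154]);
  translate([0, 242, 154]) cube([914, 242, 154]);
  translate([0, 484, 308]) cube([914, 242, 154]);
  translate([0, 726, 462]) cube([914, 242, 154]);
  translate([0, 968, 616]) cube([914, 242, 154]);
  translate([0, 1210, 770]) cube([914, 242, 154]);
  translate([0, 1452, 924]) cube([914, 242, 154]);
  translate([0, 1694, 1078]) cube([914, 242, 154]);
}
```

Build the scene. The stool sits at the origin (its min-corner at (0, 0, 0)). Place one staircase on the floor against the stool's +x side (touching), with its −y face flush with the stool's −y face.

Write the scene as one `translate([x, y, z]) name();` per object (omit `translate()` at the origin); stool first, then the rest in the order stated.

stool();
translate([272, 0, 0]) staircase();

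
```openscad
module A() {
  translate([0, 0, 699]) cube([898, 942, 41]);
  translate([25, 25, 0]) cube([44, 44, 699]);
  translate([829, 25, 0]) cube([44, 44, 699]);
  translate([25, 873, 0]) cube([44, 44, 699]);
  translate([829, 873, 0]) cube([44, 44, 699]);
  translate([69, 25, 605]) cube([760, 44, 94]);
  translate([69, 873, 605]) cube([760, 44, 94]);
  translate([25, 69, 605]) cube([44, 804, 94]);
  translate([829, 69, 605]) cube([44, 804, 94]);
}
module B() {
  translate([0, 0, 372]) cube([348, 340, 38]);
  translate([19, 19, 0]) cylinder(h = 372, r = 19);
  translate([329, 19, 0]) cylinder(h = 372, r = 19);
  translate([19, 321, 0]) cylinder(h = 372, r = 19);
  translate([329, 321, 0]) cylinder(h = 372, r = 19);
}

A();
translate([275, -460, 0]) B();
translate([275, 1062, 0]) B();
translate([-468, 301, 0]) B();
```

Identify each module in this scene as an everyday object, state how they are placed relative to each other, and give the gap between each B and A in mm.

A is a table. B is a stool. Three stools sit around the table at the −y, +y, −x sides. The gap between each stool and the table is 120 mm.

Each stool's nearest face is 120 mm from the table's bounding box.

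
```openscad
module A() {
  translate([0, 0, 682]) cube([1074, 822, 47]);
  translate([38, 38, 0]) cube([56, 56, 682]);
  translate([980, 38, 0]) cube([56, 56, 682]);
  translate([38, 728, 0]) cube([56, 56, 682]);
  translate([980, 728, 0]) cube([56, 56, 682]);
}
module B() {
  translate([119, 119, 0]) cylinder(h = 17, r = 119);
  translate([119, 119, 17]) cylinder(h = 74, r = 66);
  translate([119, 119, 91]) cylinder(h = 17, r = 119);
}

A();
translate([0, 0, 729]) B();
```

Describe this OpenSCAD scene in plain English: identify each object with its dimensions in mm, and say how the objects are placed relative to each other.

A is a table with a 1074×822 mm rectangular top, 47 mm thick, top surface at z = 729 mm, supported by four 56×56 mm square legs, each inset 38 mm from the nearest pair of top edges, running from the floor.

B is a spool: two coaxial disc flanges of radius 119 mm and thickness 17 mm, joined by a core cylinder of radius 66 mm and height 74 mm. The lower flange rests on z = 0 and the three cylinders share a vertical axis.

The spool is on top of the table.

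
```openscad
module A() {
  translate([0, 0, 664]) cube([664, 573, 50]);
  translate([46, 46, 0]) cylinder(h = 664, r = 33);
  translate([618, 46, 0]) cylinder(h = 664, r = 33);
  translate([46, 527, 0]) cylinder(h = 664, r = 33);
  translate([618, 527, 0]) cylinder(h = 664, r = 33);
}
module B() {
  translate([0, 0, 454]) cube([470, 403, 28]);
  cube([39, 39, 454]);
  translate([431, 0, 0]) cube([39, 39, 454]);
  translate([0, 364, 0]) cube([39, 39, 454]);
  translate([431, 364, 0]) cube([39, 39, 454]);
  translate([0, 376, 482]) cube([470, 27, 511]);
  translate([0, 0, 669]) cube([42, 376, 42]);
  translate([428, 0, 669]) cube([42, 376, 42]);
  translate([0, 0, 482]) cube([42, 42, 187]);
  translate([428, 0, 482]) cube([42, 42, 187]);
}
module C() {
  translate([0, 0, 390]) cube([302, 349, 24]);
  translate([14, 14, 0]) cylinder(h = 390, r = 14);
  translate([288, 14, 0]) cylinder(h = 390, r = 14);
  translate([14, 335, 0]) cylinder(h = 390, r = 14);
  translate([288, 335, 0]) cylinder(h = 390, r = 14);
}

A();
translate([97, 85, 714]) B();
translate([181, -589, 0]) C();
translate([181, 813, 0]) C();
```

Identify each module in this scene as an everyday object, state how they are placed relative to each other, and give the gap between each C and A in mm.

Each stool's nearest face is 240 mm from the table's bounding box.

A is a table. B is a chair. C is a stool. The chair is on top of the table, centred. Two stools sit around the table at the −y, +y sides. The gap between each stool and the table is 240 mm.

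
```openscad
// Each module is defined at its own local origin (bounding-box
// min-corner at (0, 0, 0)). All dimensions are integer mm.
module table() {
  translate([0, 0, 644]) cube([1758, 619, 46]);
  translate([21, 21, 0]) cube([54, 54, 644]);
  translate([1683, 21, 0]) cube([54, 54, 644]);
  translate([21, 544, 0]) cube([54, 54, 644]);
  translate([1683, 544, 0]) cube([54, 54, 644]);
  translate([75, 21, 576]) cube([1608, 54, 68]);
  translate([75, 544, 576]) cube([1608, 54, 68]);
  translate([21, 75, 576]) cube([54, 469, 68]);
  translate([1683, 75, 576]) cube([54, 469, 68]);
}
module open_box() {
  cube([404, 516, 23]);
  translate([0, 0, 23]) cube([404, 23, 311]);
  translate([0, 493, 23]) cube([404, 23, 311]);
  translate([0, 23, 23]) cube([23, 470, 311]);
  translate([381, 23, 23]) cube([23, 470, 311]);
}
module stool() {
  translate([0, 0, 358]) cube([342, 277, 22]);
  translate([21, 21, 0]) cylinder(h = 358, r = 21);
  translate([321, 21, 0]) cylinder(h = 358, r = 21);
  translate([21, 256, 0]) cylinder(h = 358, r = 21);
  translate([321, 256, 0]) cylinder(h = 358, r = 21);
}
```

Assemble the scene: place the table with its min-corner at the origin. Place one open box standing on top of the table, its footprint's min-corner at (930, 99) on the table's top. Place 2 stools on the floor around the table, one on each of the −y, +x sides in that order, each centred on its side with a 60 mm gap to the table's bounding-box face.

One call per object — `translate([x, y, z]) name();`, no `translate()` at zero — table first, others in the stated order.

table();
translate([930, 99, 690]) open_box();
translate([708, -337, 0]) stool();
translate([1818, 171, 0]) stool();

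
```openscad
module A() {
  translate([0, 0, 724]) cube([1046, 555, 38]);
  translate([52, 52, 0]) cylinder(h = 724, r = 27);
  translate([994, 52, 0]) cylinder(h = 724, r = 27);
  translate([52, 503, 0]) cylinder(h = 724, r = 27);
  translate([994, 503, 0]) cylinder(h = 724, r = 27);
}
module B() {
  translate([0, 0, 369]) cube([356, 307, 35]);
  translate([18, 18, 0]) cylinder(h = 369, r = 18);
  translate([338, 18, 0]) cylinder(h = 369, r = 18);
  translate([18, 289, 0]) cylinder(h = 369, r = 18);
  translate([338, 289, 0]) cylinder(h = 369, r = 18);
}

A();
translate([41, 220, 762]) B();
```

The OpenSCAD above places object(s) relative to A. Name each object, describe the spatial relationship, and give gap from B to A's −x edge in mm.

A is a table. B is a stool. The stool is on top of the table. The gap from the stool to the table's −x edge is 41 mm.

The stool's min-x is at 41; the table's min-x is 0; gap = 41 mm.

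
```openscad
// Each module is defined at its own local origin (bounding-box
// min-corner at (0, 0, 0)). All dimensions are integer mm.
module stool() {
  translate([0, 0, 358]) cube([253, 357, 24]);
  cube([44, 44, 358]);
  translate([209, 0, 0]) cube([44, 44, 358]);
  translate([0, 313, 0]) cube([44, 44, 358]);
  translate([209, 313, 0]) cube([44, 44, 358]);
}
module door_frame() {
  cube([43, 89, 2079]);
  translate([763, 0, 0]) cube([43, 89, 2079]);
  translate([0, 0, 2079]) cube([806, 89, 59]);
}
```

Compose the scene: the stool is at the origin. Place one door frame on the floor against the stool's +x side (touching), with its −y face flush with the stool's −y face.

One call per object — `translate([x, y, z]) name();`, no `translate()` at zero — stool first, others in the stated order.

stool();
translate([253, 0, 0]) door_frame();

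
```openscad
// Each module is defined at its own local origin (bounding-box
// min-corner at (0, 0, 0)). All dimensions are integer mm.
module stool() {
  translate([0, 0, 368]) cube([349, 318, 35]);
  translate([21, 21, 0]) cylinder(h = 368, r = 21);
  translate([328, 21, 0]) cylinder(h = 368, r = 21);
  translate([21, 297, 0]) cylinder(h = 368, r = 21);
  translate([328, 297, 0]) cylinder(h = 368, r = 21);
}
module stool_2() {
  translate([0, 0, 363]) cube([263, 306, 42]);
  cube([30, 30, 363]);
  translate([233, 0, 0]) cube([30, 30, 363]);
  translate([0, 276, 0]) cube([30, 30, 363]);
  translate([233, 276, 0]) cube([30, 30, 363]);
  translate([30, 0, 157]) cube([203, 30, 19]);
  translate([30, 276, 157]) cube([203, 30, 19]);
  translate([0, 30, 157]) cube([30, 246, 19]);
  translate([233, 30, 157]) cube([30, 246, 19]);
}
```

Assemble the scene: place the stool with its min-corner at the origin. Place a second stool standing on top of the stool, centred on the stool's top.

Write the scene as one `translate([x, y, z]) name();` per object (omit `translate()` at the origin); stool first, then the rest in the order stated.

stool();
translate([43, 6, 403]) stool_2();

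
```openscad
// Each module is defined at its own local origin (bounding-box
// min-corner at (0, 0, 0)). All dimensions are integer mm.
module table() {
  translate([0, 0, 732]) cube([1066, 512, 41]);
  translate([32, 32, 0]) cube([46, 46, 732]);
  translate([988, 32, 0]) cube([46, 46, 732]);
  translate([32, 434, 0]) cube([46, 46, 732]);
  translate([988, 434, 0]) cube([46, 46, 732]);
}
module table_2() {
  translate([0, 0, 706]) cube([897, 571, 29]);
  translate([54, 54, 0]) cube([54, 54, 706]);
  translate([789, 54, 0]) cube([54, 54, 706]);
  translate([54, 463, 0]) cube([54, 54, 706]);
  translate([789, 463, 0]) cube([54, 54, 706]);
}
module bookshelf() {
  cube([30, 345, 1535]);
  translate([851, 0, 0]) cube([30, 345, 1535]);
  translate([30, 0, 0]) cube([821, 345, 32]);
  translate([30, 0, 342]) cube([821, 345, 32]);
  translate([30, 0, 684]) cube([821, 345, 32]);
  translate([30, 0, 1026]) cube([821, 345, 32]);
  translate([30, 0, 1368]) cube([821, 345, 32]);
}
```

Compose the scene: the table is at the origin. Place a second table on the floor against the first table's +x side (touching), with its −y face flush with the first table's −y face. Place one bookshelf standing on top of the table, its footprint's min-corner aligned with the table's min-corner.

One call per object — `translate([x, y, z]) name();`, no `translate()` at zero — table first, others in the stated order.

table();
translate([1066, 0, 0]) table_2();
translate([0, 0, 773]) bookshelf();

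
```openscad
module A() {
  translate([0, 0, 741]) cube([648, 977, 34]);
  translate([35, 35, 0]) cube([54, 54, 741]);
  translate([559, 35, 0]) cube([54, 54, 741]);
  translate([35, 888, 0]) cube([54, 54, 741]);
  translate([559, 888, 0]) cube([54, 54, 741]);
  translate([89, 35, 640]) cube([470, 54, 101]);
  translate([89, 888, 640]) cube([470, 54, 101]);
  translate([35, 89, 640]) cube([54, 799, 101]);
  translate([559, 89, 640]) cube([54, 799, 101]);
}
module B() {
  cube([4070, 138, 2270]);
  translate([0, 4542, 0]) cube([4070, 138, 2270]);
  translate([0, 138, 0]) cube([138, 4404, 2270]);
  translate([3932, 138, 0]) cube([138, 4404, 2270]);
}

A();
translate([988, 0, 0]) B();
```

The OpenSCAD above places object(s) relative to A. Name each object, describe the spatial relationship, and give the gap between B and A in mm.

A is a table. B is a house frame. The house frame is on the floor beside the table on its +x side. The gap between the house frame and the table is 340 mm.

The house frame's nearest face is 340 mm from the table's +x face.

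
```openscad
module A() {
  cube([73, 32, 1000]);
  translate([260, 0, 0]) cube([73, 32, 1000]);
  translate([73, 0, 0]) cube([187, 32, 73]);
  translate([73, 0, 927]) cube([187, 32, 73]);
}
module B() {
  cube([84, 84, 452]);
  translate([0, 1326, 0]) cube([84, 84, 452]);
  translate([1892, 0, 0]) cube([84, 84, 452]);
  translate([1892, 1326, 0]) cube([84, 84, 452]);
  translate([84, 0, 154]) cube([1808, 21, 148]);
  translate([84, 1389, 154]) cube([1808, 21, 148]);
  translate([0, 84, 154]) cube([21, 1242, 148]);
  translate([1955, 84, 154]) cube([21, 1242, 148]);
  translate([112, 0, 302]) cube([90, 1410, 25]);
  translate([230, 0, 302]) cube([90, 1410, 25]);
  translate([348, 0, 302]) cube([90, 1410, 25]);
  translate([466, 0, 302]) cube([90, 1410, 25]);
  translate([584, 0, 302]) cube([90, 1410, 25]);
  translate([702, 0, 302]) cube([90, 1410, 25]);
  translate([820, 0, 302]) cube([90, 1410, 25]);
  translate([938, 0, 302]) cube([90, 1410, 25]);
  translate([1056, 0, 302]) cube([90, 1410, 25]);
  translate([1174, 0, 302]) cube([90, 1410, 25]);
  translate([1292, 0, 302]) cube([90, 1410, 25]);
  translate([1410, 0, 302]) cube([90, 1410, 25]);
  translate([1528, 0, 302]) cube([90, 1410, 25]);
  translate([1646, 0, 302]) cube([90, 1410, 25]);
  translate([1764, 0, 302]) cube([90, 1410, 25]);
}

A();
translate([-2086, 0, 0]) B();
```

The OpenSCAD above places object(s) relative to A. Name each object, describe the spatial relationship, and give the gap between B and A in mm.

A is a picture frame. B is a bed frame. The bed frame is on the floor beside the picture frame on its −x side. The gap between the bed frame and the picture frame is 110 mm.

The bed frame's nearest face is 110 mm from the picture frame's −x face.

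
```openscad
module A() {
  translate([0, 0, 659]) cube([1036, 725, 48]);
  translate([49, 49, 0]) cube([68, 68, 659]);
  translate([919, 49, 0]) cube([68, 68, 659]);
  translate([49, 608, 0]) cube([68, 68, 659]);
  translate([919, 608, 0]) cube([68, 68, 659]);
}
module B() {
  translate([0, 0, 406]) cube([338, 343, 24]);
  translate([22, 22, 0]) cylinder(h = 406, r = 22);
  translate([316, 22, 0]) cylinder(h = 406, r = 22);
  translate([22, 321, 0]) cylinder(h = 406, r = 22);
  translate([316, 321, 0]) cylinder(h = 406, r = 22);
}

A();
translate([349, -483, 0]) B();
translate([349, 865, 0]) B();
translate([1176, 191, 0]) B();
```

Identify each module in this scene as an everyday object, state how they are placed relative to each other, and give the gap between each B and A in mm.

A is a table. B is a stool. Three stools sit around the table at the −y, +y, +x sides. The gap between each stool and the table is 140 mm.

Each stool's nearest face is 140 mm from the table's bounding box.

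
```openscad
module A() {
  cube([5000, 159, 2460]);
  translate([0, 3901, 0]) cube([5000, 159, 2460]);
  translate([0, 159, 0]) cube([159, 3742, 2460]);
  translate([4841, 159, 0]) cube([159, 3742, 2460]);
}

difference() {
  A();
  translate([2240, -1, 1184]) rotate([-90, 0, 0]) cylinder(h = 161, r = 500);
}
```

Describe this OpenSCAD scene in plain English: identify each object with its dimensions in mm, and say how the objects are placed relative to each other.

A is the wall frame of a small rectangular building: four walls, each 2460 mm tall and 159 mm thick, enclosing a footprint 5000 mm (x) by 4060 mm (y) outside-to-outside, with no floor or roof. The front and back walls (the −y and +y sides) span the full width; the two side walls fit between them.

The house frame has a circular hole of radius 500 mm through its front wall, centred at (x = 2240, z = 1184).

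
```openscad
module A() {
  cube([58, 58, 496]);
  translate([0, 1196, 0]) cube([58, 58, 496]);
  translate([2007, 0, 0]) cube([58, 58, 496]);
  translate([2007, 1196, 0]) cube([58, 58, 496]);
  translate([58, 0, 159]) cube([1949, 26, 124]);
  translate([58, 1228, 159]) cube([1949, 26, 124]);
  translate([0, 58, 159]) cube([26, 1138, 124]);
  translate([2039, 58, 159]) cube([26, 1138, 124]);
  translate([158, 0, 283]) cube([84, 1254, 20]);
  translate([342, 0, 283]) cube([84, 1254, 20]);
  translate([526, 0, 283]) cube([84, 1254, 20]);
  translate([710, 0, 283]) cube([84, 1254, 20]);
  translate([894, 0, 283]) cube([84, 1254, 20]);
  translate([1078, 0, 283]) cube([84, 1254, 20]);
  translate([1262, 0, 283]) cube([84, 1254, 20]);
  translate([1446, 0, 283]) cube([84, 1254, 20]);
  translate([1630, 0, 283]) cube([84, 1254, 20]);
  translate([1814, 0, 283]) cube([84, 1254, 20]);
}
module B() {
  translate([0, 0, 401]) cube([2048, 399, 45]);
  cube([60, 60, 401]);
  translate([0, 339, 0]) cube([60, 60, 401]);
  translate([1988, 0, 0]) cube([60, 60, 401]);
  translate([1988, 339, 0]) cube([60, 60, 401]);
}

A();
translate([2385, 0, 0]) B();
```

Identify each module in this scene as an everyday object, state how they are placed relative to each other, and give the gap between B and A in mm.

A is a bed frame. B is a bench. The bench is on the floor beside the bed frame on its +x side. The gap between the bench and the bed frame is 320 mm.

The bench's nearest face is 320 mm from the bed frame's +x face.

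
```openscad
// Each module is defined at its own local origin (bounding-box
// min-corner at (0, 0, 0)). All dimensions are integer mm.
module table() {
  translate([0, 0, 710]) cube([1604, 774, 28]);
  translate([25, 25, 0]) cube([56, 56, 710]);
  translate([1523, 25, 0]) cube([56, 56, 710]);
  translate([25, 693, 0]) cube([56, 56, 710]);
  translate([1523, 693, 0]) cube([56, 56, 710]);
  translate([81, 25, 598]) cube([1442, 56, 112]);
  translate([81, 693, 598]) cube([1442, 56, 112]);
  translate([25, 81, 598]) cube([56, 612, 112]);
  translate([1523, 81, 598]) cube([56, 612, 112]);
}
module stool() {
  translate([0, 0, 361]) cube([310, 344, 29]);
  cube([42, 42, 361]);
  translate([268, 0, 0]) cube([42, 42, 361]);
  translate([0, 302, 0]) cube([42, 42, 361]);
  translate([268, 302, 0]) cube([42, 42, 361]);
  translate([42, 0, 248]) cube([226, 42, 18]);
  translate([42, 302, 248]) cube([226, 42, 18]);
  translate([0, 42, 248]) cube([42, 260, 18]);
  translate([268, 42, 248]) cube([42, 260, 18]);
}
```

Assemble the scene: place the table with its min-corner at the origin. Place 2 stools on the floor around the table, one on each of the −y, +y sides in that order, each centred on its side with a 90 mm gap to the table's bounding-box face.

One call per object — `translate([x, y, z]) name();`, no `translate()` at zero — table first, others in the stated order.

table();
translate([647, -434, 0]) stool();
translate([647, 864, 0]) stool();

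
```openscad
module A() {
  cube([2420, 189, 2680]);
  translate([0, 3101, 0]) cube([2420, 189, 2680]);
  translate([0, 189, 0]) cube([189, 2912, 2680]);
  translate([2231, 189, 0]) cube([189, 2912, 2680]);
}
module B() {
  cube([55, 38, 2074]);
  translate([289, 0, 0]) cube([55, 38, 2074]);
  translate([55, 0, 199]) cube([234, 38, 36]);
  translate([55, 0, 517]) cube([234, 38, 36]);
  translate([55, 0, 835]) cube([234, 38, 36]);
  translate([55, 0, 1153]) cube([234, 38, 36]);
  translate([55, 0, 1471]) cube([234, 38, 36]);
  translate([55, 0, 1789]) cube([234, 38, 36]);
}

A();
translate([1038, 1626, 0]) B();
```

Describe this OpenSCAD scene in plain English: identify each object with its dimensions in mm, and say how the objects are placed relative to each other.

A is the wall frame of a small rectangular building: four walls, each 2680 mm tall and 189 mm thick, enclosing a footprint 2420 mm (x) by 3290 mm (y) outside-to-outside, with no floor or roof. The front and back walls (the −y and +y sides) span the full width; the two side walls fit between them.

B is a wooden ladder with two side rails of 55×38 mm section and 2074 mm height, set 344 mm apart overall. Between them run 6 rectangular rungs (38 mm deep, 36 mm thick), front faces flush with the rails' −y face. The bottom of the first rung is 199 mm above the floor and each subsequent rung is 318 mm higher than the one below.

The ladder sits inside the house frame, centred.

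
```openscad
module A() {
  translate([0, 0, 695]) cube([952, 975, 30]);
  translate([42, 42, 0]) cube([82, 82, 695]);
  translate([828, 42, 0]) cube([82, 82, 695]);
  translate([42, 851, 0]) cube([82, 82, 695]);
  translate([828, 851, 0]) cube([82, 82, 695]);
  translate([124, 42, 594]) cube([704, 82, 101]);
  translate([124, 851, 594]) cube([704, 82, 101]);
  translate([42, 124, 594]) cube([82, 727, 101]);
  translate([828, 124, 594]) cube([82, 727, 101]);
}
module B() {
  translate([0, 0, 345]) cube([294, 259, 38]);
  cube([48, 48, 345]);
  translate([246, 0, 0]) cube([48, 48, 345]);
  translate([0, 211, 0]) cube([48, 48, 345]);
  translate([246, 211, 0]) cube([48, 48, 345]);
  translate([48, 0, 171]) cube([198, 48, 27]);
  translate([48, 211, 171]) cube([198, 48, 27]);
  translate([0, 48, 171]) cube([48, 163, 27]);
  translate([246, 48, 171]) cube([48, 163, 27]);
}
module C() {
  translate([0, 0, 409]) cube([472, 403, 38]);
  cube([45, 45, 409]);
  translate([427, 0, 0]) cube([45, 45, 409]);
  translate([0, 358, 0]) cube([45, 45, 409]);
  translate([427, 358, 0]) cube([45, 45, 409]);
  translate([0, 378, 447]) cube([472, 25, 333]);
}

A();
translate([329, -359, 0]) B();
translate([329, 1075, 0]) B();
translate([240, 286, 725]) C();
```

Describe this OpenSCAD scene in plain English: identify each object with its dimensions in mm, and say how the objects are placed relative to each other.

A is a rectangular dining table. The top is 952×975×30 mm with its upper surface at z = 725 mm. It stands on four 82×82 mm square legs, each inset 42 mm from the nearest pair of top edges, running from the floor to the underside of the top. Four apron rails, 82 mm thick and 101 mm tall, run between adjacent legs with their top edges flush with the underside of the top and their outer faces flush with the legs' outer faces.

B is a simple wooden stool: a rectangular seat 294 mm (x) by 259 mm (y), 38 mm thick, top face at z = 383 mm, on four square legs, each 48×48 mm in cross-section. The legs rest on z = 0, each flush with a corner of the seat. Four stretchers, 48 mm wide and 27 mm tall, connect adjacent legs with their undersides at z = 171 mm, each running between the inner faces of the legs it joins and aligned with the legs' outer faces on the other axis.

C is a chair: 472×403 mm seat, 38 mm thick, top at z = 447 mm, on four 45 mm square corner legs flush with the seat edges. A 25 mm thick backrest slab spans the full seat width, extending 333 mm above the seat top, its back face flush with the seat's +y edge.

Two stools sit around the table at the −y, +y sides. The chair is on top of the table, centred.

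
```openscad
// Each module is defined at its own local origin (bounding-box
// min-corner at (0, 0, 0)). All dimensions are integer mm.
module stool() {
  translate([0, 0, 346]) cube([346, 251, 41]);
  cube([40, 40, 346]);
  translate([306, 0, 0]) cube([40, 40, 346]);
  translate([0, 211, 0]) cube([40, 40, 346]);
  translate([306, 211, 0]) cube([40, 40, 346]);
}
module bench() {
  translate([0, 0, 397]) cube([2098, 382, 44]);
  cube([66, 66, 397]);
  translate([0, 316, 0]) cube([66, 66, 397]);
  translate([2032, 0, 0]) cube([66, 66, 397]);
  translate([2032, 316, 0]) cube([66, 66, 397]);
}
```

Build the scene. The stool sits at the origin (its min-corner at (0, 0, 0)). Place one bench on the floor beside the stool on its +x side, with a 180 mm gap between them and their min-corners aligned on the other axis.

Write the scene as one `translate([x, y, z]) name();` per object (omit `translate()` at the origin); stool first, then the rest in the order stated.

stool();
translate([526, 0, 0]) bench();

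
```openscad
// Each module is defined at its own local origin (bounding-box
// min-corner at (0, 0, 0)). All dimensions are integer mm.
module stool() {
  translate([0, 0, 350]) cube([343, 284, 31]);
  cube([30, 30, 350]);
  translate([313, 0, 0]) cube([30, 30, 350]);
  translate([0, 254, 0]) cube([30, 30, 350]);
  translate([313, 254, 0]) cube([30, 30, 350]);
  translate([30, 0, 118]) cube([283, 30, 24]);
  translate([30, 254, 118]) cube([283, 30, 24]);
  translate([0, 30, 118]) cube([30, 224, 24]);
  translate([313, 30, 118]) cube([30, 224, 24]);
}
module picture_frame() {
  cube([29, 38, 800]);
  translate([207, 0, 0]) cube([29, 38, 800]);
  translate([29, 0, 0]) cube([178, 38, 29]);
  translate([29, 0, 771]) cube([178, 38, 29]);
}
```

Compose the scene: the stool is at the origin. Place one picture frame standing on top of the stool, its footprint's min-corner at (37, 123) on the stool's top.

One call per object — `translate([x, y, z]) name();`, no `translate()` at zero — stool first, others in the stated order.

stool();
translate([37, 123, 381]) picture_frame();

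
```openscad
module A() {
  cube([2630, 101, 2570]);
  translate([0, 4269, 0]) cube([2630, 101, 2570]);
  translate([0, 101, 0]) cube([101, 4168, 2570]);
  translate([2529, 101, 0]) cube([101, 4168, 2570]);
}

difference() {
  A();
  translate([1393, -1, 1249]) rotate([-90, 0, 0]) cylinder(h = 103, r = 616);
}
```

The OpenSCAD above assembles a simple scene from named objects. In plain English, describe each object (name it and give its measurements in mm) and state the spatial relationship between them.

A is a box-shaped house frame (walls only): outside footprint 2630×4370 mm, wall height 2570 mm, wall thickness 101 mm. The two y-facing walls run the full x-width; the two x-facing walls fit between the inner faces of the y-facing walls.

The house frame has a circular hole of radius 616 mm through its front wall, centred at (x = 1393, z = 1249).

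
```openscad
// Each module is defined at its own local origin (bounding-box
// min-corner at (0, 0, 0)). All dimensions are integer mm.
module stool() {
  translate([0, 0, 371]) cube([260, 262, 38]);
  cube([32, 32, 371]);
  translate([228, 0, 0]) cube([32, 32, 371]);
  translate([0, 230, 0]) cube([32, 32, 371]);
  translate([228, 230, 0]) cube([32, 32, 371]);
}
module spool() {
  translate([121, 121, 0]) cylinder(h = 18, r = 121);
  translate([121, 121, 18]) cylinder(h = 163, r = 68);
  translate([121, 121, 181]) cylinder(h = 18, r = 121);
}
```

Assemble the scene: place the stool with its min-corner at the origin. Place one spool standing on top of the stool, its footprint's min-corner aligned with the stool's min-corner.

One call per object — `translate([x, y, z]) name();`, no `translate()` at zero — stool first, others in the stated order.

stool();
translate([0, 0, 409]) spool();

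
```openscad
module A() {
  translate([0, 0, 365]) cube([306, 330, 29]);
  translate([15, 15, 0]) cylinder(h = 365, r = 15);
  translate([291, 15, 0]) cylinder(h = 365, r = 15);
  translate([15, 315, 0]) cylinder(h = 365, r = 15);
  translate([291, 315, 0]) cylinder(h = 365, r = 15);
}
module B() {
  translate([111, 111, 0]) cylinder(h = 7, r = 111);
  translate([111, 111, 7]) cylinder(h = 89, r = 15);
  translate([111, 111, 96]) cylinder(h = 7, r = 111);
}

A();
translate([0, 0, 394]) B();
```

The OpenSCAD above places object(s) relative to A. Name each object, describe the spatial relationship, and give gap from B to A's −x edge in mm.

The spool's min-x is at 0; the stool's min-x is 0; gap = 0 mm.

A is a stool. B is a spool. The spool is on top of the stool. The gap from the spool to the stool's −x edge is 0 mm.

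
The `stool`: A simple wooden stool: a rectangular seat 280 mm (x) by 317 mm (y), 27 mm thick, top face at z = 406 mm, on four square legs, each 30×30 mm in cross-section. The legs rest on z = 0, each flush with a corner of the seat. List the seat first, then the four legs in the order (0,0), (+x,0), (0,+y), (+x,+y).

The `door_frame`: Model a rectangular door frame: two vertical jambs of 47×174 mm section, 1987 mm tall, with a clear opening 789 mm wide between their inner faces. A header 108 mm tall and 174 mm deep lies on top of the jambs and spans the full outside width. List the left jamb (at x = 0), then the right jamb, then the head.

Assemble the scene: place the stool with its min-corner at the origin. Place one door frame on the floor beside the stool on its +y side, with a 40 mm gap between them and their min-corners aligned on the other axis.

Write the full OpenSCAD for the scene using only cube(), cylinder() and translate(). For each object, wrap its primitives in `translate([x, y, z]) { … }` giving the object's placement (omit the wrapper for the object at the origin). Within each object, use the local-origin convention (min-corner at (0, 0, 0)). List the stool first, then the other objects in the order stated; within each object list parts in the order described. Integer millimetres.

translate([0, 0, 379]) cube([280, 317, 27]);
cube([30, 30, 379]);
translate([250, 0, 0]) cube([30, 30, 379]);
translate([0, 287, 0]) cube([30, 30, 379]);
translate([250, 287, 0]) cube([30, 30, 379]);
translate([0, 357, 0]) {
  cube([47, 174, 1987]);
  translate([836, 0, 0]) cube([47, 174, 1987]);
  translate([0, 0, 1987]) cube([883, 174, 108]);
}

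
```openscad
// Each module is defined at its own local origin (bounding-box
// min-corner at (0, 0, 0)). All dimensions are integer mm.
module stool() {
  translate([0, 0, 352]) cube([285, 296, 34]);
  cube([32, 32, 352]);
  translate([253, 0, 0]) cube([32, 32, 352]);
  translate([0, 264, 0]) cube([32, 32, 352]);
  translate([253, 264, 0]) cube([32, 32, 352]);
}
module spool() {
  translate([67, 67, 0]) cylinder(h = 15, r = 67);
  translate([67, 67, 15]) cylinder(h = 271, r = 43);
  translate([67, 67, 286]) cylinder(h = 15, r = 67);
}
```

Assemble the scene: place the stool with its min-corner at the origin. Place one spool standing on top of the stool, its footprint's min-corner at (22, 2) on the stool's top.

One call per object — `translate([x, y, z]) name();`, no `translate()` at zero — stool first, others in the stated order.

stool();
translate([22, 2, 386]) spool();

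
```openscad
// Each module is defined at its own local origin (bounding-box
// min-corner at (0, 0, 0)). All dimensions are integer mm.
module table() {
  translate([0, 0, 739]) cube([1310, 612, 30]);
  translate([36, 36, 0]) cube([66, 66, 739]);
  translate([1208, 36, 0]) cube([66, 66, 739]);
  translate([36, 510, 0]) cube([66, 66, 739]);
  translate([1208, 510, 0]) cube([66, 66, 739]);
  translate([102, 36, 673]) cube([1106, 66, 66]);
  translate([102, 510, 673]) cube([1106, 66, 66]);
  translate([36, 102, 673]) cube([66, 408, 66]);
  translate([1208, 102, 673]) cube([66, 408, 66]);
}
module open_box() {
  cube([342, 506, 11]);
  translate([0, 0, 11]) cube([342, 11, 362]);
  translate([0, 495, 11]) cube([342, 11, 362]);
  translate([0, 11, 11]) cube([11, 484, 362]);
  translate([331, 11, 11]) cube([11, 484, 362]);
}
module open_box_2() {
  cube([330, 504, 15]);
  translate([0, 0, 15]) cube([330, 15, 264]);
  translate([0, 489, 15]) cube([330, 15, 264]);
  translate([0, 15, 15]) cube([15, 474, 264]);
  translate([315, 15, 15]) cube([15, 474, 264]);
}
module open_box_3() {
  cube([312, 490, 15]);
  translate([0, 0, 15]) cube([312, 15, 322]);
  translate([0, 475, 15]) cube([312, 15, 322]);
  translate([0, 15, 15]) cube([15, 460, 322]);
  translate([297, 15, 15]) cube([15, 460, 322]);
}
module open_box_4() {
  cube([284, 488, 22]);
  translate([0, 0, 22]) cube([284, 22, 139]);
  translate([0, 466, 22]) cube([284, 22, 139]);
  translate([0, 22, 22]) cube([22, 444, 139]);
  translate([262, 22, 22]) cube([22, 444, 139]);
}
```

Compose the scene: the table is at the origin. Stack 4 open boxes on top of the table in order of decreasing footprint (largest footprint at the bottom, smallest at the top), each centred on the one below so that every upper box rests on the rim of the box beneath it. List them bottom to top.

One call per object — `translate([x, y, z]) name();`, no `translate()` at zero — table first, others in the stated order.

table();
translate([484, 53, 769]) open_box();
translate([490, 54, 1142]) open_box_2();
translate([499, 61, 1421]) open_box_3();
translate([513, 62, 1758]) open_box_4();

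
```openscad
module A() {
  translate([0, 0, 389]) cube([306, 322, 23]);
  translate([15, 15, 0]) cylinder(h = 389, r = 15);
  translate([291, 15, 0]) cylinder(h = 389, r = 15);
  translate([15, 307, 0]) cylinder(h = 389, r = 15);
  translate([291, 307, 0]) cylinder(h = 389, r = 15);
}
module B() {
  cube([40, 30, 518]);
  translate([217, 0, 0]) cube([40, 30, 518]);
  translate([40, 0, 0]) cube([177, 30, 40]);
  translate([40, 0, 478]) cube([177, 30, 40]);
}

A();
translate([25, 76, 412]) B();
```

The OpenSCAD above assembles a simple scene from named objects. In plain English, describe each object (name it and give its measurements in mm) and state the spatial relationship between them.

A is a four-legged stool. The seat is 306×322 mm, 23 mm thick, top at z = 412 mm. It stands on four round legs, each 30 mm in diameter, from z = 0 to the seat underside, each leg's axis is inset half a diameter from the nearest pair of seat edges (so the leg's bounding box is flush with the corner).

B is a picture frame with a 177×438 mm rectangular opening (x by z) and a uniform 40 mm border on every side. Frame depth is 30 mm along y. It is built from two vertical stiles running the full outside height and two horizontal rails spanning the gap between the stiles.

The picture frame is on top of the stool.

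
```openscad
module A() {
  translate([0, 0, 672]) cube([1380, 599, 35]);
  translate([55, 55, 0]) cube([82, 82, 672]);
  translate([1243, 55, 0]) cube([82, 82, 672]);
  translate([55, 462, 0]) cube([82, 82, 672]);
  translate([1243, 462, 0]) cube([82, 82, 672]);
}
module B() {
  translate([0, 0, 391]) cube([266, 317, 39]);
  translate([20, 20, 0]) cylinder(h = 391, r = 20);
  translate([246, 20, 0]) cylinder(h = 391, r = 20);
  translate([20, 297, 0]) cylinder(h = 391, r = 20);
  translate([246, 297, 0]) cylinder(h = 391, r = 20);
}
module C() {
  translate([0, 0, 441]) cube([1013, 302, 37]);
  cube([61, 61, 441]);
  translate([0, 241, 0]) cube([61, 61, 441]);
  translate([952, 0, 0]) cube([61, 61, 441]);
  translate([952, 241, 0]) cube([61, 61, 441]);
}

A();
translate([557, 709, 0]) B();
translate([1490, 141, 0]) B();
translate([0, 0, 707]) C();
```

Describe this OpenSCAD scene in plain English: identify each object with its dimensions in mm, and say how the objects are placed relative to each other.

A is a rectangular dining table. The top is 1380×599×35 mm with its upper surface at z = 707 mm. It stands on four 82×82 mm square legs, each inset 55 mm from the nearest pair of top edges, running from the floor to the underside of the top.

B is a four-legged stool. The seat is 266×317 mm, 39 mm thick, top at z = 430 mm. It stands on four round legs, each 40 mm in diameter, from z = 0 to the seat underside, each leg's axis is inset half a diameter from the nearest pair of seat edges (so the leg's bounding box is flush with the corner).

C is a bench: a 1013×302 mm seat slab, 37 mm thick, top at z = 478 mm, on four 61×61 mm square legs flush with the seat corners and standing on z = 0.

Two stools sit around the table at the +y, +x sides. The bench is on top of the table.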